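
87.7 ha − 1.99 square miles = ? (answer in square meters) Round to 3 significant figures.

-4.28e+6 square meters

87.7 ha = 877000 m² and 1.99 mi² = 5.15408e+6 m².
877000 − 5.15408e+6 ≈ -4.28e+6 m².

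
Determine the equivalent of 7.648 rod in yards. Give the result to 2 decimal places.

42.06 yards

1 rod = 5.50000 yards.
Thus 7.648 × 5.50000 ≈ 42.06 yd.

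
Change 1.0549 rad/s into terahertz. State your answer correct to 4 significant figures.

1 radian per second = 1.59155 × 10^-13 THz.
Thus 1.0549 × 1.59155 × 10^-13 ≈ 1.679 × 10^-13 THz.

1.679 × 10^-13 THz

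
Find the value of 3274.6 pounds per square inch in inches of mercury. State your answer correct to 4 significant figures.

6667 inHg

1 pound per square inch = 2.03602 inches of mercury.
3274.6 × 2.03602 ≈ 6667 inHg.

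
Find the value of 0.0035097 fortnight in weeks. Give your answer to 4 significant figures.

1 fortnight = 2.00000 wk.
0.0035097 × 2.00000 ≈ 0.007019 wk.

0.007019 weeks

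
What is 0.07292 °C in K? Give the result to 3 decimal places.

273.223 kelvins

K = °C + 273.15.
Applying the formula gives 273.223 K.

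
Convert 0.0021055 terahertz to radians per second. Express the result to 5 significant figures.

1.3229e+10 rad/s

1 terahertz = 6.28319e+12 rad/s.
So 0.0021055 × 6.28319e+12 ≈ 1.3229e+10 rad/s.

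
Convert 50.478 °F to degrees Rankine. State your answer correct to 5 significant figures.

510.15 degrees Rankine

°R = °F + 459.67.
Applying the formula gives 510.15 °R.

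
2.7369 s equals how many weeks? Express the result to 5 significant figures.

4.5253e-6 weeks

1 s = 1.65344e-6 weeks.
So 2.7369 × 1.65344e-6 ≈ 4.5253e-6 wk.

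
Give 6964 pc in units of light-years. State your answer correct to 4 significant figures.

22710 ly

1 parsec = 3.26156 light-years.
So 6964 × 3.26156 ≈ 22710 ly.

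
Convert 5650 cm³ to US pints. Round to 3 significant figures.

11.9 US pt

1 cubic centimeter = 0.00211338 US pints.
5650 × 0.00211338 ≈ 11.9 US pt.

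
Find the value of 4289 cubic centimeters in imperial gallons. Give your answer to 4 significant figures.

0.9434 imperial gallons

1 cubic centimeter = 0.000219969 imperial gallons.
So 4289 × 0.000219969 ≈ 0.9434 imp gal.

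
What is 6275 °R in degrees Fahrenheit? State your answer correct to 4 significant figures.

5815 °F

°R = °F + 459.67.
Applying the formula gives 5815 °F.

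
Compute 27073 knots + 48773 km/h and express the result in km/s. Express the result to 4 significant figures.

27.48 km/s

27073 kn = 13.9276 km/s and 48773 km/h = 13.5481 km/s.
13.9276 + 13.5481 ≈ 27.48 km/s.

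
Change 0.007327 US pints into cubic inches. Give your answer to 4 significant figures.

0.2116 in³

1 US pint = 28.8750 cubic inches.
Thus 0.007327 × 28.8750 ≈ 0.2116 in³.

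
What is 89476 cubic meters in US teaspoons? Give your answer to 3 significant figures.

1.82 × 10^10 US tsp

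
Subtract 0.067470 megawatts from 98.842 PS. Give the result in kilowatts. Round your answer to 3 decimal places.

98.842 PS = 72.6982 kW and 0.067470 MW = 67.4700 kW.
72.6982 − 67.4700 ≈ 5.228 kW.

5.228 kW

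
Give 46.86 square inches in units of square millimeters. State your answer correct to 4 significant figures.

1 square inch = 645.160 mm².
Then 46.86 × 645.160 ≈ 30230 mm².

30230 mm²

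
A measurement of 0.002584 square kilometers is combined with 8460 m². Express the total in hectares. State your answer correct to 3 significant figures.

0.002584 km² = 0.258400 ha and 8460 m² = 0.846000 ha.
0.258400 + 0.846000 ≈ 1.10 ha.

1.10 hectares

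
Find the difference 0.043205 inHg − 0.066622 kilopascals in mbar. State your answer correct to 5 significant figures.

0.79687 mbar

0.043205 inHg = 1.46309 mbar and 0.066622 kPa = 0.666220 mbar.
1.46309 − 0.666220 ≈ 0.79687 mbar.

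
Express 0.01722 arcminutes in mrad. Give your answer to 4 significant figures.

1 arcmin = 0.290888 milliradians.
So 0.01722 × 0.290888 ≈ 0.005009 mrad.

0.005009 mrad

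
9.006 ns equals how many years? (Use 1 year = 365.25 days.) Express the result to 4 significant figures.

2.854 × 10^-16 yr

1 nanosecond = 3.16881 × 10^-17 yr.
So 9.006 × 3.16881 × 10^-17 ≈ 2.854 × 10^-16 yr.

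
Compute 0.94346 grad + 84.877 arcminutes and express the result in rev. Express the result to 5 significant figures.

0.0062881 revolutions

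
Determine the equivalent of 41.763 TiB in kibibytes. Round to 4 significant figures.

4.484e+10 kibibytes

1 TiB = 1.07374e+9 KiB.
Thus 41.763 × 1.07374e+9 ≈ 4.484e+10 KiB.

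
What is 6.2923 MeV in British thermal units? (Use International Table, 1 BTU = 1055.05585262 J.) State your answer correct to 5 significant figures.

9.5553e-16 BTU

1 megaelectronvolt = 1.51857e-16 British thermal units.
6.2923 × 1.51857e-16 ≈ 9.5553e-16 BTU.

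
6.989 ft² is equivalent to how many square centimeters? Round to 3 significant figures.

6490 cm²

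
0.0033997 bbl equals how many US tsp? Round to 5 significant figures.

109.66 US tsp

1 oil barrel = 32256.0 US tsp.
Then 0.0033997 × 32256.0 ≈ 109.66 US tsp.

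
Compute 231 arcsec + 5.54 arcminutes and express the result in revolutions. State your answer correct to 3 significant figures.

0.000435 revolutions

231 arcsec = 0.000178241 rev and 5.54 arcmin = 0.000256481 rev.
0.000178241 + 0.000256481 ≈ 0.000435 rev.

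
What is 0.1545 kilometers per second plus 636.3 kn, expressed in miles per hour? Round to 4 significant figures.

1078 mph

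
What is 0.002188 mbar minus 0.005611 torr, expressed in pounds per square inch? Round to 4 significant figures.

0.002188 mbar = 3.17343e-5 psi and 0.005611 torr = 0.000108499 psi.
3.17343e-5 − 0.000108499 ≈ -7.676e-5 psi.

-7.676e-5 psi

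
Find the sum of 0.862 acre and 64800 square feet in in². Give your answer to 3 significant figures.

0.862 acre = 5.40702e+6 in² and 64800 ft² = 9.33120e+6 in².
5.40702e+6 + 9.33120e+6 ≈ 1.47e+7 in².

1.47e+7 square inches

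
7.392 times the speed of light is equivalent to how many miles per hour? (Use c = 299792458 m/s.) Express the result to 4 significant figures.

1 c = 6.70617e+8 miles per hour.
7.392 × 6.70617e+8 ≈ 4.957e+9 mph.

4.957e+9 mph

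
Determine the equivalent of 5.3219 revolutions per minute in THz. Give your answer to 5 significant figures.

8.8698 × 10^-14 terahertz

1 rpm = 1.666667 × 10^-14 terahertz.
So 5.3219 × 1.666667 × 10^-14 ≈ 8.8698 × 10^-14 THz.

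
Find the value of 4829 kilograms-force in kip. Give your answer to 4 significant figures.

10.65 kips

1 kgf = 0.00220462 kip.
Then 4829 × 0.00220462 ≈ 10.65 kip.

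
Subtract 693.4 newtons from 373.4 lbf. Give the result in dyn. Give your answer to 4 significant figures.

373.4 lbf = 1.66097e+8 dyn and 693.4 N = 6.93400e+7 dyn.
1.66097e+8 − 6.93400e+7 ≈ 9.676e+7 dyn.

9.676e+7 dyn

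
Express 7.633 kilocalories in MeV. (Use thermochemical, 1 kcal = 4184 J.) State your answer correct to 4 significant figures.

1 kcal = 2.61145 × 10^16 megaelectronvolts.
Then 7.633 × 2.61145 × 10^16 ≈ 1.993 × 10^17 MeV.

1.993 × 10^17 megaelectronvolts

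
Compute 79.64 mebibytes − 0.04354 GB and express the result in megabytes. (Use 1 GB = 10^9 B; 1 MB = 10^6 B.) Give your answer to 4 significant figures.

79.64 MiB = 83.5086 MB and 0.04354 GB = 43.5400 MB.
83.5086 − 43.5400 ≈ 39.97 MB.

39.97 MB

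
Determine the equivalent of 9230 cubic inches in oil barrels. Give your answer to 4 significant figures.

0.9514 oil barrels

1 cubic inch = 0.000103072 oil barrels.
Then 9230 × 0.000103072 ≈ 0.9514 bbl.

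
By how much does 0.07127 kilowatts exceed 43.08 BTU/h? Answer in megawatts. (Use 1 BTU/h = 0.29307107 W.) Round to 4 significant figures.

0.07127 kW = 7.12700e-5 MW and 43.08 BTU/h = 1.26255e-5 MW.
7.12700e-5 − 1.26255e-5 ≈ 5.864e-5 MW.

5.864e-5 MW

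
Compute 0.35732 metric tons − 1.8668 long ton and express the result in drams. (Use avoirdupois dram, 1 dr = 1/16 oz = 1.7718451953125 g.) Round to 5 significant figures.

-868830 drams

0.35732 t = 201665.5 dr and 1.8668 long ton = 1070498 dr.
201665.5 − 1070498 ≈ -868830 dr.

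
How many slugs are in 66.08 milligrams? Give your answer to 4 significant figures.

4.528e-6 slug

1 milligram = 6.85218e-8 slugs.
Then 66.08 × 6.85218e-8 ≈ 4.528e-6 slug.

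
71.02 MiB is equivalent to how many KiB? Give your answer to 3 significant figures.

72700 KiB

1 mebibyte = 1024.00 KiB.
Then 71.02 × 1024.00 ≈ 72700 KiB.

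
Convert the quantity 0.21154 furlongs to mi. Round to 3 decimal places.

0.026 mi

1 furlong = 0.125000 miles.
Thus 0.21154 × 0.125000 ≈ 0.026 mi.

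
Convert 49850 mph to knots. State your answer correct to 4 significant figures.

43320 kn

1 mile per hour = 0.868976 kn.
Thus 49850 × 0.868976 ≈ 43320 kn.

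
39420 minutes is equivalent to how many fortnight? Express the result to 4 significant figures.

1 min = 4.96032e-5 fortnight.
Then 39420 × 4.96032e-5 ≈ 1.955 fortnight.

1.955 fortnight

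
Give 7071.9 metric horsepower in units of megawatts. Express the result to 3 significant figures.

5.20 MW

1 metric horsepower = 0.000735499 megawatts.
So 7071.9 × 0.000735499 ≈ 5.20 MW.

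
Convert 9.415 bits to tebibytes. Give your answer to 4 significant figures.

1 bit = 1.13687 × 10^-13 TiB.
So 9.415 × 1.13687 × 10^-13 ≈ 1.070 × 10^-12 TiB.

1.070 × 10^-12 tebibytes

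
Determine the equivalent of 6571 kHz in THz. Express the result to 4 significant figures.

6.571 × 10^-6 THz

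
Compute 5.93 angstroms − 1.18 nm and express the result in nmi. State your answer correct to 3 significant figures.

5.93 Å = 3.20194 × 10^-13 nmi and 1.18 nm = 6.37149 × 10^-13 nmi.
3.20194 × 10^-13 − 6.37149 × 10^-13 ≈ -3.17 × 10^-13 nmi.

-3.17 × 10^-13 nautical miles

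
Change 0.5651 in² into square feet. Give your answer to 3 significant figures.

1 square inch = 0.00694444 square feet.
Thus 0.5651 × 0.00694444 ≈ 0.00392 ft².

0.00392 ft²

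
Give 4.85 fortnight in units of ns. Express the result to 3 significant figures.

1 fortnight = 1.20960 × 10^15 ns.
So 4.85 × 1.20960 × 10^15 ≈ 5.87 × 10^15 ns.

5.87 × 10^15 ns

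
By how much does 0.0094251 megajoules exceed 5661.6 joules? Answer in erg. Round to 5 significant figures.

3.7635e+10 erg

0.0094251 MJ = 9.42510e+10 erg and 5661.6 J = 5.66160e+10 erg.
9.42510e+10 − 5.66160e+10 ≈ 3.7635e+10 erg.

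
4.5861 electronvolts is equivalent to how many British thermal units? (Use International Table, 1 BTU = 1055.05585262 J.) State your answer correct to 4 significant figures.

1 eV = 1.51857e-22 British thermal units.
Thus 4.5861 × 1.51857e-22 ≈ 6.964e-22 BTU.

6.964e-22 British thermal units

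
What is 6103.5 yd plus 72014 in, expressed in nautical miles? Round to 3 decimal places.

4.001 nmi

6103.5 yd = 3.01352 nmi and 72014 in = 0.987665 nmi.
3.01352 + 0.987665 ≈ 4.001 nmi.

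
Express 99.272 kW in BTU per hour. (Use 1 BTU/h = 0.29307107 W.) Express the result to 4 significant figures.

338700 BTU/h

1 kilowatt = 3412.14 BTU per hour.
Then 99.272 × 3412.14 ≈ 338700 BTU/h.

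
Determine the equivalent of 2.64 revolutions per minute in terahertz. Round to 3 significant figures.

4.40 × 10^-14 THz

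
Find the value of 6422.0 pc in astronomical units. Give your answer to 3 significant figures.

1.32 × 10^9 au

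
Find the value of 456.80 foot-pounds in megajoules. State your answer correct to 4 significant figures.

0.0006193 megajoules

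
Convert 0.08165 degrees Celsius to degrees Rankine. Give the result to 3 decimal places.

491.817 degrees Rankine

°R = (°C + 273.15) × 9/5.
Applying the formula gives 491.817 °R.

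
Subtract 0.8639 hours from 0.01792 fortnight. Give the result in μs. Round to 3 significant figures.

0.01792 fortnight = 2.16760 × 10^10 μs and 0.8639 h = 3.11004 × 10^9 μs.
2.16760 × 10^10 − 3.11004 × 10^9 ≈ 1.86 × 10^10 μs.

1.86 × 10^10 μs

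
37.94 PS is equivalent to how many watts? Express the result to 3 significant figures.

27900 W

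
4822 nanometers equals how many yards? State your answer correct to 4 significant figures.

5.273 × 10^-6 yards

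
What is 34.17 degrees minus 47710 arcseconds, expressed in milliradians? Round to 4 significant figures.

365.1 mrad

34.17 ° = 596.379 mrad and 47710 arcsec = 231.305 mrad.
596.379 − 231.305 ≈ 365.1 mrad.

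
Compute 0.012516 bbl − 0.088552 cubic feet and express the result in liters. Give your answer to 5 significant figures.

-0.51763 L

0.012516 bbl = 1.98988 L and 0.088552 ft³ = 2.50751 L.
1.98988 − 2.50751 ≈ -0.51763 L.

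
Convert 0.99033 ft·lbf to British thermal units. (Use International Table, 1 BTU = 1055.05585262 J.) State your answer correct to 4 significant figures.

0.001273 British thermal units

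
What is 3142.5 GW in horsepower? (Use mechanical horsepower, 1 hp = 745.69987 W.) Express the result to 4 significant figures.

1 gigawatt = 1.34102e+6 hp.
Then 3142.5 × 1.34102e+6 ≈ 4.214e+9 hp.

4.214e+9 horsepower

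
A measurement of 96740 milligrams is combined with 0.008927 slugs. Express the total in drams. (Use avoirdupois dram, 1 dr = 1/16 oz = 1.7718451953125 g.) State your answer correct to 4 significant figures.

96740 mg = 54.5984 dr and 0.008927 slug = 73.5277 dr.
54.5984 + 73.5277 ≈ 128.1 dr.

128.1 dr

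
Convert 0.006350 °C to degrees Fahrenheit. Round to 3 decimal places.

°C = (°F − 32) × 5/9.
Applying the formula gives 32.011 °F.

32.011 degrees Fahrenheit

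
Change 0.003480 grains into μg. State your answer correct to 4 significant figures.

225.5 μg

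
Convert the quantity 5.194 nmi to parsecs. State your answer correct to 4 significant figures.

3.117e-13 parsecs

1 nmi = 6.00192e-14 parsecs.
Thus 5.194 × 6.00192e-14 ≈ 3.117e-13 pc.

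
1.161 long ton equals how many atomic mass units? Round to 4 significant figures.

1 long ton = 6.11878 × 10^29 atomic mass units.
So 1.161 × 6.11878 × 10^29 ≈ 7.104 × 10^29 u.

7.104 × 10^29 u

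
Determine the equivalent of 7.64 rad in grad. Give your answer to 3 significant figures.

1 radian = 63.6620 gradians.
Then 7.64 × 63.6620 ≈ 486 grad.

486 grad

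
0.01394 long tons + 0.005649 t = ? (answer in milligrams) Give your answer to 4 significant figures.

1.981 × 10^7 mg

0.01394 long ton = 1.41637 × 10^7 mg and 0.005649 t = 5.64900 × 10^6 mg.
1.41637 × 10^7 + 5.64900 × 10^6 ≈ 1.981 × 10^7 mg.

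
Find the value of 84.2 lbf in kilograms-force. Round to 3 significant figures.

38.2 kilograms-force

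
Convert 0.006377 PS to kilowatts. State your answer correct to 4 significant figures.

1 PS = 0.735499 kilowatts.
So 0.006377 × 0.735499 ≈ 0.004690 kW.

0.004690 kW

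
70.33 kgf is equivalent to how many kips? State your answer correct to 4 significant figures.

0.1551 kip

1 kilogram-force = 0.00220462 kip.
So 70.33 × 0.00220462 ≈ 0.1551 kip.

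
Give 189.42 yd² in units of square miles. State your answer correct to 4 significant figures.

1 yd² = 3.22831e-7 square miles.
Then 189.42 × 3.22831e-7 ≈ 6.115e-5 mi².

6.115e-5 mi²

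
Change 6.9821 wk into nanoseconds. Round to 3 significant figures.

4.22 × 10^15 nanoseconds

1 week = 6.04800 × 10^14 ns.
So 6.9821 × 6.04800 × 10^14 ≈ 4.22 × 10^15 ns.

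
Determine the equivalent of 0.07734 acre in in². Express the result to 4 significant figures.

485100 in²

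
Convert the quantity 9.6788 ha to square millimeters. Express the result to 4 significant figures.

1 hectare = 1.00000 × 10^10 mm².
Then 9.6788 × 1.00000 × 10^10 ≈ 9.679 × 10^10 mm².

9.679 × 10^10 mm²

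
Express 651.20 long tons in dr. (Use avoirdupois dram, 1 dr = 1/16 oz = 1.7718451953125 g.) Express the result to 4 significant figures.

1 long ton = 573440 drams.
651.20 × 573440 ≈ 3.734 × 10^8 dr.

3.734 × 10^8 dr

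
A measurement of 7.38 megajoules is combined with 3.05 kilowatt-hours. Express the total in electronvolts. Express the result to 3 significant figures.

1.15e+26 eV

7.38 MJ = 4.60623e+25 eV and 3.05 kWh = 6.85318e+25 eV.
4.60623e+25 + 6.85318e+25 ≈ 1.15e+26 eV.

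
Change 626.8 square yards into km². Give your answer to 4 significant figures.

1 square yard = 8.36127 × 10^-7 square kilometers.
Then 626.8 × 8.36127 × 10^-7 ≈ 0.0005241 km².

0.0005241 square kilometers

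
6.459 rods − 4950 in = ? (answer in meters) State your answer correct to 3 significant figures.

6.459 rod = 32.4836 m and 4950 in = 125.730 m.
32.4836 − 125.730 ≈ -93.2 m.

-93.2 m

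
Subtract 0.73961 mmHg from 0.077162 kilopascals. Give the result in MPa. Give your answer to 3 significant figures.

0.077162 kPa = 7.71620e-5 MPa and 0.73961 mmHg = 9.86066e-5 MPa.
7.71620e-5 − 9.86066e-5 ≈ -2.14e-5 MPa.

-2.14e-5 MPa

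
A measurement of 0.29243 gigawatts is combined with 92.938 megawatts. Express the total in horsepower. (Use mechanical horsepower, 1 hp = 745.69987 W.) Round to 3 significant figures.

517000 horsepower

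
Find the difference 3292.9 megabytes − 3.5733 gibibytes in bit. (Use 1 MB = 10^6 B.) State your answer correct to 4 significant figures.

3292.9 MB = 2.63432 × 10^10 bit and 3.5733 GiB = 3.06944 × 10^10 bit.
2.63432 × 10^10 − 3.06944 × 10^10 ≈ -4.351 × 10^9 bit.

-4.351 × 10^9 bit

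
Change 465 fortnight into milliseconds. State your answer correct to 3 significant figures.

1 fortnight = 1.20960 × 10^9 ms.
Then 465 × 1.20960 × 10^9 ≈ 5.62 × 10^11 ms.

5.62 × 10^11 ms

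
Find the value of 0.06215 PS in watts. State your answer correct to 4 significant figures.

45.71 watts

1 metric horsepower = 735.499 watts.
Thus 0.06215 × 735.499 ≈ 45.71 W.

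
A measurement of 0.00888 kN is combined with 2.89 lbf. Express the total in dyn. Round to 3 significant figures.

0.00888 kN = 888000 dyn and 2.89 lbf = 1.28554 × 10^6 dyn.
888000 + 1.28554 × 10^6 ≈ 2.17 × 10^6 dyn.

2.17 × 10^6 dynes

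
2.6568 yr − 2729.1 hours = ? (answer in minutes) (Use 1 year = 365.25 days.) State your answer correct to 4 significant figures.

1.234e+6 min

2.6568 yr = 1.39737e+6 min and 2729.1 h = 163746 min.
1.39737e+6 − 163746 ≈ 1.234e+6 min.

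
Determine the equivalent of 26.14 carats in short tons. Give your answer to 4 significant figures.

5.763 × 10^-6 short ton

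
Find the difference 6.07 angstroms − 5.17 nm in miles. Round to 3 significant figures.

6.07 Å = 3.77172e-13 mi and 5.17 nm = 3.21249e-12 mi.
3.77172e-13 − 3.21249e-12 ≈ -2.84e-12 mi.

-2.84e-12 mi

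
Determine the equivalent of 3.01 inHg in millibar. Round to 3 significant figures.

1 inch of mercury = 33.8639 millibar.
Then 3.01 × 33.8639 ≈ 102 mbar.

102 mbar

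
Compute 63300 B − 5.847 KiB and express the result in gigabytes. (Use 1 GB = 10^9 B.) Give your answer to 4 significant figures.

63300 B = 6.33000e-5 GB and 5.847 KiB = 5.98733e-6 GB.
6.33000e-5 − 5.98733e-6 ≈ 5.731e-5 GB.

5.731e-5 GB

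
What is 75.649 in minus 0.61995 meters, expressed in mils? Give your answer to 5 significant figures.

75.649 in = 75649.00 mil and 0.61995 m = 24407.48 mil.
75649.00 − 24407.48 ≈ 51242 mil.

51242 mil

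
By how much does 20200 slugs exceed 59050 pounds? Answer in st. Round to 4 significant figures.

42200 st

20200 slug = 46422.6 st and 59050 lb = 4217.86 st.
46422.6 − 4217.86 ≈ 42200 st.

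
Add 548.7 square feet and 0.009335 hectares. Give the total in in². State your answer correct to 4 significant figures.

548.7 ft² = 79012.8 in² and 0.009335 ha = 144693 in².
79012.8 + 144693 ≈ 223700 in².

223700 in²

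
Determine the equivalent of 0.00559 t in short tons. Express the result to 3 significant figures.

0.00616 short ton

1 metric ton = 1.10231 short tons.
Thus 0.00559 × 1.10231 ≈ 0.00616 short ton.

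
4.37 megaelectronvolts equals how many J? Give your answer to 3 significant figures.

1 megaelectronvolt = 1.60218e-13 J.
So 4.37 × 1.60218e-13 ≈ 7.00e-13 J.

7.00e-13 J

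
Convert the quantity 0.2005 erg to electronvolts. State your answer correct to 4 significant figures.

1 erg = 6.24151e+11 eV.
0.2005 × 6.24151e+11 ≈ 1.251e+11 eV.

1.251e+11 eV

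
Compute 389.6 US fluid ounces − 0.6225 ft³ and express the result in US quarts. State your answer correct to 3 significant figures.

389.6 US fl oz = 12.1750 US qt and 0.6225 ft³ = 18.6265 US qt.
12.1750 − 18.6265 ≈ -6.45 US qt.

-6.45 US quarts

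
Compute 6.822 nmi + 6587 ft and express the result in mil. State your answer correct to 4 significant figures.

6.822 nmi = 4.97415e+8 mil and 6587 ft = 7.90440e+7 mil.
4.97415e+8 + 7.90440e+7 ≈ 5.765e+8 mil.

5.765e+8 mils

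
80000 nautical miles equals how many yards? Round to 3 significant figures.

1.62 × 10^8 yards

1 nautical mile = 2025.37 yards.
Thus 80000 × 2025.37 ≈ 1.62 × 10^8 yd.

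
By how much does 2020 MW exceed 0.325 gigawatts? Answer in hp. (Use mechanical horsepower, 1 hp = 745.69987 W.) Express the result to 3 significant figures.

2.27 × 10^6 horsepower

2020 MW = 2.70886 × 10^6 hp and 0.325 GW = 435832 hp.
2.70886 × 10^6 − 435832 ≈ 2.27 × 10^6 hp.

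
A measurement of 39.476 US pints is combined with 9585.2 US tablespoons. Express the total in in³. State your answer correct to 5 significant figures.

39.476 US pt = 1139.87 in³ and 9585.2 US tbsp = 8649.15 in³.
1139.87 + 8649.15 ≈ 9789.0 in³.

9789.0 cubic inches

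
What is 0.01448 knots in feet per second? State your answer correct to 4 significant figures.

1 kn = 1.68781 ft/s.
So 0.01448 × 1.68781 ≈ 0.02444 ft/s.

0.02444 feet per second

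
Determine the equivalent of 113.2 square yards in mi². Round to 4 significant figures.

1 yd² = 3.22831e-7 mi².
113.2 × 3.22831e-7 ≈ 3.654e-5 mi².

3.654e-5 mi²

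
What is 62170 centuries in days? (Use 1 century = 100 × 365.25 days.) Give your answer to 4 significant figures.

2.271 × 10^9 d

1 century = 36525.0 d.
62170 × 36525.0 ≈ 2.271 × 10^9 d.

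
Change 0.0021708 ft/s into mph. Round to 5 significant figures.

0.0014801 miles per hour

1 foot per second = 0.681818 mph.
Thus 0.0021708 × 0.681818 ≈ 0.0014801 mph.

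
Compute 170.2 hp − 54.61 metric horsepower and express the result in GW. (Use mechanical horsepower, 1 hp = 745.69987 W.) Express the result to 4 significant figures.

170.2 hp = 0.000126918 GW and 54.61 PS = 4.01656 × 10^-5 GW.
0.000126918 − 4.01656 × 10^-5 ≈ 8.675 × 10^-5 GW.

8.675 × 10^-5 GW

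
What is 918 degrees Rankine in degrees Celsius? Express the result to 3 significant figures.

237 °C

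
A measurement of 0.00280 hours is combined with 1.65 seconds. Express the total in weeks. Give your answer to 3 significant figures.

0.00280 h = 1.66667e-5 wk and 1.65 s = 2.72817e-6 wk.
1.66667e-5 + 2.72817e-6 ≈ 1.94e-5 wk.

1.94e-5 wk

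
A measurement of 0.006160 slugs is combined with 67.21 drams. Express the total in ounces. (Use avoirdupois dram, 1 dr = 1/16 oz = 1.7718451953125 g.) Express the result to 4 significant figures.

0.006160 slug = 3.171074 oz and 67.21 dr = 4.200625 oz.
3.171074 + 4.200625 ≈ 7.372 oz.

7.372 oz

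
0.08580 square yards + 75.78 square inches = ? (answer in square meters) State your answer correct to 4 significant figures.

0.1206 square meters

0.08580 yd² = 0.0717397 m² and 75.78 in² = 0.0488902 m².
0.0717397 + 0.0488902 ≈ 0.1206 m².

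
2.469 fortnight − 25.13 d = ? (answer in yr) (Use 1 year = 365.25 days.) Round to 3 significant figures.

2.469 fortnight = 0.0946366 yr and 25.13 d = 0.0688022 yr.
0.0946366 − 0.0688022 ≈ 0.0258 yr.

0.0258 years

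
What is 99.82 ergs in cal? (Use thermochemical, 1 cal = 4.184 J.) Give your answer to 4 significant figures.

1 erg = 2.39006e-8 cal.
So 99.82 × 2.39006e-8 ≈ 2.386e-6 cal.

2.386e-6 calories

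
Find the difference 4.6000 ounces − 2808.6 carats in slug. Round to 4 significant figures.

-0.02955 slugs

4.6000 oz = 0.00893577 slug and 2808.6 ct = 0.0384900 slug.
0.00893577 − 0.0384900 ≈ -0.02955 slug.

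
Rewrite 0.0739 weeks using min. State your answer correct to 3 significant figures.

745 min

1 wk = 10080.0 minutes.
0.0739 × 10080.0 ≈ 745 min.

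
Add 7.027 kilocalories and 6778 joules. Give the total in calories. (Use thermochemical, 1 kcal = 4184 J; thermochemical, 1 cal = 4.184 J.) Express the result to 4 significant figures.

8647 cal

7.027 kcal = 7027.00 cal and 6778 J = 1619.98 cal.
7027.00 + 1619.98 ≈ 8647 cal.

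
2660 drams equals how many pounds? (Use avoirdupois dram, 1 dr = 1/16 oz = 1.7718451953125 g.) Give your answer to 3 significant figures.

10.4 lb

1 dr = 0.00390625 pounds.
Then 2660 × 0.00390625 ≈ 10.4 lb.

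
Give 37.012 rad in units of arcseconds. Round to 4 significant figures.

7.634 × 10^6 arcseconds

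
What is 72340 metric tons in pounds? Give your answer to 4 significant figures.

1 metric ton = 2204.62 pounds.
72340 × 2204.62 ≈ 1.595e+8 lb.

1.595e+8 pounds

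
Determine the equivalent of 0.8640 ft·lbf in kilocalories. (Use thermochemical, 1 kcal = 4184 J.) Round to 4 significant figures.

0.0002800 kcal

1 foot-pound = 0.000324048 kilocalories.
Then 0.8640 × 0.000324048 ≈ 0.0002800 kcal.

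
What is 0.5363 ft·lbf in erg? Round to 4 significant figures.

7.271e+6 ergs

1 foot-pound = 1.35582e+7 erg.
0.5363 × 1.35582e+7 ≈ 7.271e+6 erg.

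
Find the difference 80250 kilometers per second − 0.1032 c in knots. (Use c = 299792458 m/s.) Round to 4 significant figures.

80250 km/s = 1.55994e+8 kn and 0.1032 c = 6.01398e+7 kn.
1.55994e+8 − 6.01398e+7 ≈ 9.585e+7 kn.

9.585e+7 kn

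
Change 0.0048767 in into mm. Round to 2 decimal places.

1 in = 25.4000 millimeters.
Then 0.0048767 × 25.4000 ≈ 0.12 mm.

0.12 millimeters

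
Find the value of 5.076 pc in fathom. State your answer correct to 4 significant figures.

8.565e+16 fathoms

1 pc = 1.68727e+16 fathoms.
5.076 × 1.68727e+16 ≈ 8.565e+16 fathom.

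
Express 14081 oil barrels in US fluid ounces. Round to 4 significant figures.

1 oil barrel = 5376.00 US fl oz.
Thus 14081 × 5376.00 ≈ 7.570 × 10^7 US fl oz.

7.570 × 10^7 US fluid ounces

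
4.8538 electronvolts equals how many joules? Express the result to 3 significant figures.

7.78e-19 joules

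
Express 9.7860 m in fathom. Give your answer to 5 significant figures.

5.3510 fathom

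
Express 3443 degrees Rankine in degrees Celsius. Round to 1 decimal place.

°R = (°C + 273.15) × 9/5.
Applying the formula gives 1639.6 °C.

1639.6 degrees Celsius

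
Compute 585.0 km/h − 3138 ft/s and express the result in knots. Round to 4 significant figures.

-1543 kn

585.0 km/h = 315.875 kn and 3138 ft/s = 1859.21 kn.
315.875 − 1859.21 ≈ -1543 kn.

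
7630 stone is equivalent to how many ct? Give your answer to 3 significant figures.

2.42e+8 carats

1 stone = 31751.5 carats.
7630 × 31751.5 ≈ 2.42e+8 ct.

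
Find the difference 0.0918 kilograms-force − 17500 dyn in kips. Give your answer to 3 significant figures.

0.000163 kip

0.0918 kgf = 0.000202384 kip and 17500 dyn = 3.93416 × 10^-5 kip.
0.000202384 − 3.93416 × 10^-5 ≈ 0.000163 kip.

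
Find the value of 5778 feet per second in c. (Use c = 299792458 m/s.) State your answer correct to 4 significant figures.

1 foot per second = 1.016703 × 10^-9 c.
Thus 5778 × 1.016703 × 10^-9 ≈ 5.875 × 10^-6 c.

5.875 × 10^-6 c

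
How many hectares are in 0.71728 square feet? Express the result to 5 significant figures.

1 square foot = 9.29030e-6 hectares.
Thus 0.71728 × 9.29030e-6 ≈ 6.6637e-6 ha.

6.6637e-6 hectares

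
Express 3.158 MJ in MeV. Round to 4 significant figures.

1.971e+19 MeV

1 megajoule = 6.24151e+18 megaelectronvolts.
Then 3.158 × 6.24151e+18 ≈ 1.971e+19 MeV.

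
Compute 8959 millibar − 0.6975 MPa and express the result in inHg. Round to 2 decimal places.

58.59 inches of mercury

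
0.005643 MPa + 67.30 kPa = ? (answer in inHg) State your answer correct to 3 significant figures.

21.5 inHg

0.005643 MPa = 1.66638 inHg and 67.30 kPa = 19.8737 inHg.
1.66638 + 19.8737 ≈ 21.5 inHg.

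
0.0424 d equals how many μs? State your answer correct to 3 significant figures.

1 day = 8.64000 × 10^10 microseconds.
0.0424 × 8.64000 × 10^10 ≈ 3.66 × 10^9 μs.

3.66 × 10^9 μs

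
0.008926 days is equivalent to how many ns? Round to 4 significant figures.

1 day = 8.64000e+13 ns.
Then 0.008926 × 8.64000e+13 ≈ 7.712e+11 ns.

7.712e+11 ns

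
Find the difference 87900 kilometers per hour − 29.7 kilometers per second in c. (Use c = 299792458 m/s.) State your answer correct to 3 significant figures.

87900 km/h = 8.14452 × 10^-5 c and 29.7 km/s = 9.90685 × 10^-5 c.
8.14452 × 10^-5 − 9.90685 × 10^-5 ≈ -1.76 × 10^-5 c.

-1.76 × 10^-5 c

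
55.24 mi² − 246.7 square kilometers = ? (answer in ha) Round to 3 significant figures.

55.24 mi² = 14307.1 ha and 246.7 km² = 24670.0 ha.
14307.1 − 24670.0 ≈ -10400 ha.

-10400 ha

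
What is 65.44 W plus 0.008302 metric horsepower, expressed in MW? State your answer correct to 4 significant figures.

65.44 W = 6.54400e-5 MW and 0.008302 PS = 6.10611e-6 MW.
6.54400e-5 + 6.10611e-6 ≈ 7.155e-5 MW.

7.155e-5 MW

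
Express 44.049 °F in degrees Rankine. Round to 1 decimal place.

503.7 degrees Rankine

°R = °F + 459.67.
Applying the formula gives 503.7 °R.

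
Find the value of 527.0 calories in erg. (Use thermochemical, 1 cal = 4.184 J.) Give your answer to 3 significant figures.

1 cal = 4.18400 × 10^7 erg.
So 527.0 × 4.18400 × 10^7 ≈ 2.20 × 10^10 erg.

2.20 × 10^10 erg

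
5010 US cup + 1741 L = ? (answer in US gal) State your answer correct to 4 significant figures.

5010 US cup = 313.125 US gal and 1741 L = 459.924 US gal.
313.125 + 459.924 ≈ 773.0 US gal.

773.0 US gallons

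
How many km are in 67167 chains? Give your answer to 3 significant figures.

1 chain = 0.0201168 kilometers.
Thus 67167 × 0.0201168 ≈ 1350 km.

1350 km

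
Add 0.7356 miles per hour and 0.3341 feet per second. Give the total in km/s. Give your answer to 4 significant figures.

0.0004307 kilometers per second

0.7356 mph = 0.000328843 km/s and 0.3341 ft/s = 0.000101834 km/s.
0.000328843 + 0.000101834 ≈ 0.0004307 km/s.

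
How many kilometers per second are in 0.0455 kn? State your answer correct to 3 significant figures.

2.34 × 10^-5 km/s

1 knot = 0.000514444 km/s.
Thus 0.0455 × 0.000514444 ≈ 2.34 × 10^-5 km/s.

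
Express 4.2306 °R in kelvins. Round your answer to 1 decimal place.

°R = K × 9/5.
Applying the formula gives 2.4 K.

2.4 kelvins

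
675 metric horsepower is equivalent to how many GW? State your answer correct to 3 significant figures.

1 PS = 7.35499 × 10^-7 GW.
675 × 7.35499 × 10^-7 ≈ 0.000496 GW.

0.000496 GW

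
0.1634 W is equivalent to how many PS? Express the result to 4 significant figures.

1 watt = 0.00135962 metric horsepower.
0.1634 × 0.00135962 ≈ 0.0002222 PS.

0.0002222 PS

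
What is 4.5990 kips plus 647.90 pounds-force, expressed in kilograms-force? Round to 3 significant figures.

2380 kilograms-force

4.5990 kip = 2086.07 kgf and 647.90 lbf = 293.882 kgf.
2086.07 + 293.882 ≈ 2380 kgf.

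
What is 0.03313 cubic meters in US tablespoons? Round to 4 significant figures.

1 m³ = 67628.0 US tbsp.
Thus 0.03313 × 67628.0 ≈ 2241 US tbsp.

2241 US tablespoons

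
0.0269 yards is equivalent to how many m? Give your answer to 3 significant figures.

0.0246 meters

1 yard = 0.914400 meters.
So 0.0269 × 0.914400 ≈ 0.0246 m.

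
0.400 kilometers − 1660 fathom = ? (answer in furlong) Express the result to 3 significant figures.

0.400 km = 1.98839 furlong and 1660 fathom = 15.0909 furlong.
1.98839 − 15.0909 ≈ -13.1 furlong.

-13.1 furlong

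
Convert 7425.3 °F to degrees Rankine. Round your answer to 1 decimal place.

7885.0 °R

°R = °F + 459.67.
Applying the formula gives 7885.0 °R.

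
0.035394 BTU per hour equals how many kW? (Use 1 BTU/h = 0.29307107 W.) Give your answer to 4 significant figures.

1.037e-5 kilowatts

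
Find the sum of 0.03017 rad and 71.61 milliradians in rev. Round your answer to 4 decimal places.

0.03017 rad = 0.00480170 rev and 71.61 mrad = 0.0113971 rev.
0.00480170 + 0.0113971 ≈ 0.0162 rev.

0.0162 rev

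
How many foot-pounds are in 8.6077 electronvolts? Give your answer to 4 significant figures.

1 electronvolt = 1.18170 × 10^-19 foot-pounds.
Then 8.6077 × 1.18170 × 10^-19 ≈ 1.017 × 10^-18 ft·lbf.

1.017 × 10^-18 ft·lbf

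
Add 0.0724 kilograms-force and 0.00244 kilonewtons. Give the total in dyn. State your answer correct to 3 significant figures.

315000 dynes

0.0724 kgf = 71000.1 dyn and 0.00244 kN = 244000 dyn.
71000.1 + 244000 ≈ 315000 dyn.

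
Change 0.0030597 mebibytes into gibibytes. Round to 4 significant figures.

2.988 × 10^-6 GiB

1 MiB = 0.0009765625 GiB.
0.0030597 × 0.0009765625 ≈ 2.988 × 10^-6 GiB.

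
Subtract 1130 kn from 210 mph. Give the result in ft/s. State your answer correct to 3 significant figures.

210 mph = 308.000 ft/s and 1130 kn = 1907.23 ft/s.
308.000 − 1907.23 ≈ -1600 ft/s.

-1600 ft/s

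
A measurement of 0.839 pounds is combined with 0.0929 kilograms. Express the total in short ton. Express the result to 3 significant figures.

0.839 lb = 0.000419500 short ton and 0.0929 kg = 0.000102405 short ton.
0.000419500 + 0.000102405 ≈ 0.000522 short ton.

0.000522 short tons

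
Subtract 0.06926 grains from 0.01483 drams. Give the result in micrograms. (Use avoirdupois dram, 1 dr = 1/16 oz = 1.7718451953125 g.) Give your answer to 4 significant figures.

21790 μg

0.01483 dr = 26276.5 μg and 0.06926 gr = 4487.97 μg.
26276.5 − 4487.97 ≈ 21790 μg.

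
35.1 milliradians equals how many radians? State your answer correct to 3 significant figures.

1 milliradian = 0.00100000 radians.
Thus 35.1 × 0.00100000 ≈ 0.0351 rad.

0.0351 rad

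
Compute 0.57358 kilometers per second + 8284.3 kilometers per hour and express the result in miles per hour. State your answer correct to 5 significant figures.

0.57358 km/s = 1283.06 mph and 8284.3 km/h = 5147.63 mph.
1283.06 + 5147.63 ≈ 6430.7 mph.

6430.7 miles per hour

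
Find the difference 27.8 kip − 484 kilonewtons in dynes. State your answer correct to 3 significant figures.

27.8 kip = 1.23661e+10 dyn and 484 kN = 4.84000e+10 dyn.
1.23661e+10 − 4.84000e+10 ≈ -3.60e+10 dyn.

-3.60e+10 dyn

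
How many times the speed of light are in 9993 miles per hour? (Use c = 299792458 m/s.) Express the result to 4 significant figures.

1.490e-5 times the speed of light

1 mile per hour = 1.49116e-9 times the speed of light.
9993 × 1.49116e-9 ≈ 1.490e-5 c.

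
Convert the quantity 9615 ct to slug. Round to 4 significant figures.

0.1318 slugs

1 ct = 1.37044 × 10^-5 slug.
9615 × 1.37044 × 10^-5 ≈ 0.1318 slug.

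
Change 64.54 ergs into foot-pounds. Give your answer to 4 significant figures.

4.760e-6 foot-pounds

1 erg = 7.37562e-8 ft·lbf.
So 64.54 × 7.37562e-8 ≈ 4.760e-6 ft·lbf.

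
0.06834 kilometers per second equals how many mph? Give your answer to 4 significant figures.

152.9 mph

1 km/s = 2236.94 mph.
So 0.06834 × 2236.94 ≈ 152.9 mph.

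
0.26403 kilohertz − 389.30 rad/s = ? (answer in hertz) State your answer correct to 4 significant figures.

202.1 hertz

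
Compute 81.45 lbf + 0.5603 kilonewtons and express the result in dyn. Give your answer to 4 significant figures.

9.226 × 10^7 dyn

81.45 lbf = 3.62308 × 10^7 dyn and 0.5603 kN = 5.60300 × 10^7 dyn.
3.62308 × 10^7 + 5.60300 × 10^7 ≈ 9.226 × 10^7 dyn.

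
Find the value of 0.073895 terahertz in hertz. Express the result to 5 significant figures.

1 THz = 1.00000e+12 Hz.
Thus 0.073895 × 1.00000e+12 ≈ 7.3895e+10 Hz.

7.3895e+10 Hz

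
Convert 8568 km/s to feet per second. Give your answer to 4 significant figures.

2.811e+7 ft/s

1 kilometer per second = 3280.84 ft/s.
8568 × 3280.84 ≈ 2.811e+7 ft/s.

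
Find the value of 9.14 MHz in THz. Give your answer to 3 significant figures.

1 MHz = 1.00000 × 10^-6 THz.
So 9.14 × 1.00000 × 10^-6 ≈ 9.14 × 10^-6 THz.

9.14 × 10^-6 terahertz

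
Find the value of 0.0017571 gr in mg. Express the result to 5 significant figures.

0.11386 milligrams

1 grain = 64.7989 milligrams.
So 0.0017571 × 64.7989 ≈ 0.11386 mg.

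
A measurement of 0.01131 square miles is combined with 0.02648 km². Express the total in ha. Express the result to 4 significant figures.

0.01131 mi² = 2.92928 ha and 0.02648 km² = 2.64800 ha.
2.92928 + 2.64800 ≈ 5.577 ha.

5.577 ha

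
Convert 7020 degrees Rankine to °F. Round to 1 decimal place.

°R = °F + 459.67.
Applying the formula gives 6560.3 °F.

6560.3 degrees Fahrenheit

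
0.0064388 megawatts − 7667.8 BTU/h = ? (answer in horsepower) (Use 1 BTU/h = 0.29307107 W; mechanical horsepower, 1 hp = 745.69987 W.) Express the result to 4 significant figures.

5.621 horsepower

0.0064388 MW = 8.63457 hp and 7667.8 BTU/h = 3.01356 hp.
8.63457 − 3.01356 ≈ 5.621 hp.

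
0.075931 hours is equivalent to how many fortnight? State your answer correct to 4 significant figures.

1 h = 0.00297619 fortnight.
Then 0.075931 × 0.00297619 ≈ 0.0002260 fortnight.

0.0002260 fortnights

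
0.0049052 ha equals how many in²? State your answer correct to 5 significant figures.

1 hectare = 1.55000 × 10^7 in².
0.0049052 × 1.55000 × 10^7 ≈ 76031 in².

76031 square inches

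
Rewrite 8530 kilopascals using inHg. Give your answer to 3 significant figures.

1 kPa = 0.295300 inches of mercury.
Thus 8530 × 0.295300 ≈ 2520 inHg.

2520 inches of mercury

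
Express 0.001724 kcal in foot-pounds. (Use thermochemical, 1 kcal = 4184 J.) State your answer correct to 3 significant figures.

1 kilocalorie = 3085.96 foot-pounds.
0.001724 × 3085.96 ≈ 5.32 ft·lbf.

5.32 foot-pounds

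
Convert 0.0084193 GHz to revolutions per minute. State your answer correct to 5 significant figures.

5.0516 × 10^8 revolutions per minute

1 gigahertz = 6.00000 × 10^10 rpm.
Thus 0.0084193 × 6.00000 × 10^10 ≈ 5.0516 × 10^8 rpm.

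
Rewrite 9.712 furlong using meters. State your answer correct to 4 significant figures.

1 furlong = 201.168 m.
Thus 9.712 × 201.168 ≈ 1954 m.

1954 m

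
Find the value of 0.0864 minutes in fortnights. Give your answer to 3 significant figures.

1 minute = 4.96032 × 10^-5 fortnight.
Thus 0.0864 × 4.96032 × 10^-5 ≈ 4.29 × 10^-6 fortnight.

4.29 × 10^-6 fortnight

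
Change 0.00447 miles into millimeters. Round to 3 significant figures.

7190 mm

1 mi = 1.60934e+6 millimeters.
Thus 0.00447 × 1.60934e+6 ≈ 7190 mm.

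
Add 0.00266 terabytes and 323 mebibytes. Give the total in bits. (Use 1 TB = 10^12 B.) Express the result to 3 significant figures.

2.40e+10 bits

0.00266 TB = 2.12800e+10 bit and 323 MiB = 2.70952e+9 bit.
2.12800e+10 + 2.70952e+9 ≈ 2.40e+10 bit.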